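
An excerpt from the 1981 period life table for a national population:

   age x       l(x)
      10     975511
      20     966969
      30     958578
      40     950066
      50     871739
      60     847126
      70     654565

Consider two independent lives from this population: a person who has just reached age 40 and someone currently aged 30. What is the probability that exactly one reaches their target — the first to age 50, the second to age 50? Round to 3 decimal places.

p₁ = l(50)/l(40) = 871739/950066 = 0.917556; p₂ = l(50)/l(30) = 871739/958578 = 0.909409.
P(exactly one) = p₁(1−p₂) + (1−p₁)p₂ = 0.083122 + 0.074975 = 0.158098.

0.158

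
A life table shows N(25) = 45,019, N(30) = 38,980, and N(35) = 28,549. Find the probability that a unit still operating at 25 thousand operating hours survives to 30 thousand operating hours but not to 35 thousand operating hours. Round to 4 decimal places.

0.2317

This is the probability of reaching 30 but not 35, conditional on being operational at 25: (N(30) − N(35)) / N(25).
= (38,980 − 28,549) / 45,019 = 10,431 / 45,019 = 0.231702.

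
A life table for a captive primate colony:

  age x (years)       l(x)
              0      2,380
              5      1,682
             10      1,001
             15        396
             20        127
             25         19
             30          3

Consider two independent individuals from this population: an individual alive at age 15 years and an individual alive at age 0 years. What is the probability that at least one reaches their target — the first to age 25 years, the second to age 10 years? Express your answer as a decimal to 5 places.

0.44839

p₁ = l(25)/l(15) = 19/396 = 0.047980; p₂ = l(10)/l(0) = 1,001/2,380 = 0.420588.
P(at least one) = 1 − (1−p₁)(1−p₂) = 1 − 0.952020 × 0.579412 = 0.448388.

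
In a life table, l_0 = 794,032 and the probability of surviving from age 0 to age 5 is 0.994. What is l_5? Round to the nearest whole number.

789268

l_5 = l_0 × p = 794,032 × 0.994 = 789268.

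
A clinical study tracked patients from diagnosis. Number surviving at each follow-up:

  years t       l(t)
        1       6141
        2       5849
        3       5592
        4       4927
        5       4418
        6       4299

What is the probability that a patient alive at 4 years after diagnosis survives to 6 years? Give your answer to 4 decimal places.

0.8725

The conditional survival probability is l(6)/l(4) = 4299/4927 = 0.872539.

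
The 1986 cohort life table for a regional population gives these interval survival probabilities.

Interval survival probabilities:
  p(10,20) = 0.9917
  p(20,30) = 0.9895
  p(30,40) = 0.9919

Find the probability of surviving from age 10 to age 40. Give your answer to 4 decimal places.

The overall survival probability is 0.9917 × 0.9895 × 0.9919.
= 0.973339.

0.9733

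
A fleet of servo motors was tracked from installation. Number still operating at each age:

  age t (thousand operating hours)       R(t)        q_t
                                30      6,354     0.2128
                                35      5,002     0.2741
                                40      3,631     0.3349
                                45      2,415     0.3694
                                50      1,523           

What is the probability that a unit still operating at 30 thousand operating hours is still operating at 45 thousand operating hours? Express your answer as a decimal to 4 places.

The conditional survival probability is R(45)/R(30) = 2,415/6,354 = 0.380076.

0.3801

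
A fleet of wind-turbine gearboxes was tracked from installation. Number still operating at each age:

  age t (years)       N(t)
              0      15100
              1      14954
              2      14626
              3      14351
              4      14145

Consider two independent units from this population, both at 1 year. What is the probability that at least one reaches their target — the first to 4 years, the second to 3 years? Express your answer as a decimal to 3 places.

0.998

p₁ = N(4)/N(1) = 14145/14954 = 0.945901; p₂ = N(3)/N(1) = 14351/14954 = 0.959676.
P(at least one) = 1 − (1−p₁)(1−p₂) = 1 − 0.054099 × 0.040324 = 0.997819.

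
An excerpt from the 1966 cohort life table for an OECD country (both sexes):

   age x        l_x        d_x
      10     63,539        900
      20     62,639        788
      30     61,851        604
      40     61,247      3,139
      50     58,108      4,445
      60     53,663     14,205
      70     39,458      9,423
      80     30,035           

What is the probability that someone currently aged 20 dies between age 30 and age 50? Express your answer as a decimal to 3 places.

0.060

This is the probability of reaching 30 but not 50, conditional on being alive at 20: (l_30 − l_50) / l_20.
= (61,851 − 58,108) / 62,639 = 3,743 / 62,639 = 0.059755.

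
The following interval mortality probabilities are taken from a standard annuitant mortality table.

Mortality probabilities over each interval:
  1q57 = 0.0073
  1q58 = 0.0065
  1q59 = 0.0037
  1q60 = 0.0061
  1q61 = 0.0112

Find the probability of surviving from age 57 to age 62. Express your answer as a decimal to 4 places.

The overall survival probability is (1 − 0.0073) × (1 − 0.0065) × (1 − 0.0037) × (1 − 0.0061) × (1 − 0.0112).
= 0.9927 × 0.9935 × 0.9963 × 0.9939 × 0.9888 = 0.965667.

0.9657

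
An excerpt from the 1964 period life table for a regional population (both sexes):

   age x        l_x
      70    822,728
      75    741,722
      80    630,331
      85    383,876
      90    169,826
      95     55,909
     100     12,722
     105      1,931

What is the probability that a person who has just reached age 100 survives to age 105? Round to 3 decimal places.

0.152

We want 5p100 = l_105/l_100.
The conditional survival probability is l_105/l_100 = 1,931/12,722 = 0.151784.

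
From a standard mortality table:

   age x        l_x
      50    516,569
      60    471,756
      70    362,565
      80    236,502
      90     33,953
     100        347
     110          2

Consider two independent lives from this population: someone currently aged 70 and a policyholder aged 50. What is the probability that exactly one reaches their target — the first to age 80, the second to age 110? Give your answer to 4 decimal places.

p₁ = l_80/l_70 = 236,502/362,565 = 0.652302; p₂ = l_110/l_50 = 2/516,569 = 0.000004.
P(exactly one) = p₁(1−p₂) + (1−p₁)p₂ = 0.652299 + 0.000001 = 0.652301.

0.6523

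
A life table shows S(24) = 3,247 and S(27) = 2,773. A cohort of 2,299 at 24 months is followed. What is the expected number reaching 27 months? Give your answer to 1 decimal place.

The relevant probability is 2,773/3,247 = 0.854019.
Expected number = 2,299 × 0.854019 = 1963.4.

1963.4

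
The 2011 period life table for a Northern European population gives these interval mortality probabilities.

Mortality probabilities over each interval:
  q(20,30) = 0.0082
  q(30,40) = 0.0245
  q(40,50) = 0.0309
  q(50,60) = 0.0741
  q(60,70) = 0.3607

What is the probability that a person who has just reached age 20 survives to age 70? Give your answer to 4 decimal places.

0.5550

The overall survival probability is (1 − 0.0082) × (1 − 0.0245) × (1 − 0.0309) × (1 − 0.0741) × (1 − 0.3607).
= 0.9918 × 0.9755 × 0.9691 × 0.9259 × 0.6393 = 0.554995.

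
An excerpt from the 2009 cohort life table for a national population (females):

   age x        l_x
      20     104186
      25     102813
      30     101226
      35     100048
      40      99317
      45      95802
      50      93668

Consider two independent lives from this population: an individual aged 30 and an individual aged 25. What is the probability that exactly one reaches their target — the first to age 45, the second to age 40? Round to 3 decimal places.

0.084

p₁ = l_45/l_30 = 95802/101226 = 0.946417; p₂ = l_40/l_25 = 99317/102813 = 0.965997.
P(exactly one) = p₁(1−p₂) + (1−p₁)p₂ = 0.032181 + 0.051761 = 0.083942.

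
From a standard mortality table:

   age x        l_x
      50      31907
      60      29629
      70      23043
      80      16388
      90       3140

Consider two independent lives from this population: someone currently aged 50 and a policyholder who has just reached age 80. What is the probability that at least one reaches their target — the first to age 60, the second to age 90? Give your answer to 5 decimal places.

0.94228

p₁ = l_60/l_50 = 29629/31907 = 0.928605; p₂ = l_90/l_80 = 3140/16388 = 0.191604.
P(at least one) = 1 − (1−p₁)(1−p₂) = 1 − 0.071395 × 0.808396 = 0.942285.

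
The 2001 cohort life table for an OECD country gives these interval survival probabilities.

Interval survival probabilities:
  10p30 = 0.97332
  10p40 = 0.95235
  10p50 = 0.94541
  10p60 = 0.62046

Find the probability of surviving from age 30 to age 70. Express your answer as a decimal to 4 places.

40p30 = 0.97332 × 0.95235 × 0.94541 × 0.62046.
= 0.543734.

0.5437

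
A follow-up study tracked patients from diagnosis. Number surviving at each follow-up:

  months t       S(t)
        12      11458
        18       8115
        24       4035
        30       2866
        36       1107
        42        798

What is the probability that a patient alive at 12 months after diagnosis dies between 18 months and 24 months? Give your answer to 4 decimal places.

This is the probability of reaching 18 but not 24, conditional on being alive at 12: (S(18) − S(24)) / S(12).
= (8115 − 4035) / 11458 = 4080 / 11458 = 0.356083.

0.3561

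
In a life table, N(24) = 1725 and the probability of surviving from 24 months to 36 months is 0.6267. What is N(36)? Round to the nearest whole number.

1081

N(36) = N(24) × p = 1725 × 0.6267 = 1081.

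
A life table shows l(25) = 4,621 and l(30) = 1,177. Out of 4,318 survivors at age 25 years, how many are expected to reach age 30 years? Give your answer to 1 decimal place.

The relevant probability is 1,177/4,621 = 0.254707.
Expected number = 4,318 × 0.254707 = 1099.8.

1099.8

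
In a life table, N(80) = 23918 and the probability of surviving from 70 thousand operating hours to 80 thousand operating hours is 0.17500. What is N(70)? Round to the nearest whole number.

136674

N(70) = N(80) / p = 23918 / 0.17500 = 136674.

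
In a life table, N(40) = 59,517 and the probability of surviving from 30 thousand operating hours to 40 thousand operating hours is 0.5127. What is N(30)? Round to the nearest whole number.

116085

N(30) = N(40) / p = 59,517 / 0.5127 = 116085.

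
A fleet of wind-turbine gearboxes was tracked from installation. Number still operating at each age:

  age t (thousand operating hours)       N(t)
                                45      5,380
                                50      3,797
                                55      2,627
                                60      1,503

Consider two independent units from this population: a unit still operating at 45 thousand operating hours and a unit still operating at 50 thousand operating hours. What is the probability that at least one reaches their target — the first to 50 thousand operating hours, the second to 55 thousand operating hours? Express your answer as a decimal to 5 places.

p₁ = N(50)/N(45) = 3,797/5,380 = 0.705762; p₂ = N(55)/N(50) = 2,627/3,797 = 0.691862.
P(at least one) = 1 − (1−p₁)(1−p₂) = 1 − 0.294238 × 0.308138 = 0.909334.

0.90933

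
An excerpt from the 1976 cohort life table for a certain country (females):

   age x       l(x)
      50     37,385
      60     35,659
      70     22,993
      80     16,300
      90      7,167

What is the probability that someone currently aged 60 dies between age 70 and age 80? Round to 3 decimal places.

This is the probability of reaching 70 but not 80, conditional on being alive at 60: (l(70) − l(80)) / l(60).
= (22,993 − 16,300) / 35,659 = 6,693 / 35,659 = 0.187695.

0.188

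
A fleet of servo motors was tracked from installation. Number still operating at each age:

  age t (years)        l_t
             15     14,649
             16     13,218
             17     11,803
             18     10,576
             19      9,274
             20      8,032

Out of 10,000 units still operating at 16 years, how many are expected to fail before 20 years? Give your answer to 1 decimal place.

3923.4

The relevant probability is 1 − 8,032/13,218 = 0.392344.
Expected number = 10,000 × 0.392344 = 3923.4.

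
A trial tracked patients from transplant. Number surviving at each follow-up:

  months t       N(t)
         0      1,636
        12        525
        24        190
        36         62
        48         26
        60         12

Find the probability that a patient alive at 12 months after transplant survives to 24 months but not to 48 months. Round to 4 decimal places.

0.3124

This is the probability of reaching 24 but not 48, conditional on being alive at 12: (N(24) − N(48)) / N(12).
= (190 − 26) / 525 = 164 / 525 = 0.312381.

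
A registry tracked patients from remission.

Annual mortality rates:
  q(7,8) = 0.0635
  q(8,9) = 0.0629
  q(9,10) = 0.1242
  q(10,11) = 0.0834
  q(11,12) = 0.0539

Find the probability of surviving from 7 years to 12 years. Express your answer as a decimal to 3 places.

0.667

The overall survival probability is (1 − 0.0635) × (1 − 0.0629) × (1 − 0.1242) × (1 − 0.0834) × (1 − 0.0539).
= 0.9365 × 0.9371 × 0.8758 × 0.9166 × 0.9461 = 0.666524.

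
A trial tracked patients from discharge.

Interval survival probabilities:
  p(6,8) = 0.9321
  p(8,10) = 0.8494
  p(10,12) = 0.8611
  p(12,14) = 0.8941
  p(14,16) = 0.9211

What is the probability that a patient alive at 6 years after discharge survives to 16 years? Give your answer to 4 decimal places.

0.5615

Chaining the interval survival probabilities: 0.9321 × 0.8494 × 0.8611 × 0.8941 × 0.9211.
= 0.561463.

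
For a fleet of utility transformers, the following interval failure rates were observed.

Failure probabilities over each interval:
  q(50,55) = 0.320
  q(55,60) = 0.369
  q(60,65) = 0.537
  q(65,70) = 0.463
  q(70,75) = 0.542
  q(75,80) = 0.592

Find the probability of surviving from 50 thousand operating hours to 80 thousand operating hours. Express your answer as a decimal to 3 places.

Survival from 50 to 80 is the product of surviving each interval: (1 − 0.320) × (1 − 0.369) × (1 − 0.537) × (1 − 0.463) × (1 − 0.542) × (1 − 0.592).
= 0.680 × 0.631 × 0.463 × 0.537 × 0.458 × 0.408 = 0.019935.

0.020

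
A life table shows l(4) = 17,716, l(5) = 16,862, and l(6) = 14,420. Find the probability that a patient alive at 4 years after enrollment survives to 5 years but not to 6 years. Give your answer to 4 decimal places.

0.1378

This is the probability of reaching 5 but not 6, conditional on being alive at 4: (l(5) − l(6)) / l(4).
= (16,862 − 14,420) / 17,716 = 2,442 / 17,716 = 0.137841.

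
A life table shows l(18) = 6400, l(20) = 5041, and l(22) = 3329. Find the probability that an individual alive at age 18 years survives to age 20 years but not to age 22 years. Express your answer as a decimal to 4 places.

This is the probability of reaching 20 but not 22, conditional on being alive at 18: (l(20) − l(22)) / l(18).
= (5041 − 3329) / 6400 = 1712 / 6400 = 0.267500.

0.2675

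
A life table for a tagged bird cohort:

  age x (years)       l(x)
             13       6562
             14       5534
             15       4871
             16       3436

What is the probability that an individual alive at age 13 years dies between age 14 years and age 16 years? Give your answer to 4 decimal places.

This is the probability of reaching 14 but not 16, conditional on being alive at 13: (l(14) − l(16)) / l(13).
= (5534 − 3436) / 6562 = 2098 / 6562 = 0.319720.

0.3197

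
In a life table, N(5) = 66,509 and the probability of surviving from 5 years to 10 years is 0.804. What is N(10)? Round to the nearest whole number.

53473

N(10) = N(5) × p = 66,509 × 0.804 = 53473.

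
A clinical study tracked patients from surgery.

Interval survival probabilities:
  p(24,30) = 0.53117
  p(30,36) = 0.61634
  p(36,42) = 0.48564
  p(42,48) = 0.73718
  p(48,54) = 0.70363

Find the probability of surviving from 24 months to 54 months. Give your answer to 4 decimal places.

Chaining the interval survival probabilities: 0.53117 × 0.61634 × 0.48564 × 0.73718 × 0.70363.
= 0.082468.

0.0825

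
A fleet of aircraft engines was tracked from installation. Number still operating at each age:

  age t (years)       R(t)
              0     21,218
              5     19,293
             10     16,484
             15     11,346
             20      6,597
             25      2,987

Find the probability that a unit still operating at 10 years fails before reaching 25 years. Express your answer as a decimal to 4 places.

P(fail before 25 | operational at 10) = 1 − R(25)/R(10) = 1 − 2,987/16,484 = (13,497)/16,484 = 0.818794.

0.8188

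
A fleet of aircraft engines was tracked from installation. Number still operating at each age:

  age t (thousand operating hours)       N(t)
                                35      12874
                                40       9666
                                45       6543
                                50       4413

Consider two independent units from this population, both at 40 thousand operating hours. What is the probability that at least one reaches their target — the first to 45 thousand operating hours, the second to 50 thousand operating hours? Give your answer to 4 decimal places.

p₁ = N(45)/N(40) = 6543/9666 = 0.676909; p₂ = N(50)/N(40) = 4413/9666 = 0.456549.
P(at least one) = 1 − (1−p₁)(1−p₂) = 1 − 0.323091 × 0.543451 = 0.824416.

0.8244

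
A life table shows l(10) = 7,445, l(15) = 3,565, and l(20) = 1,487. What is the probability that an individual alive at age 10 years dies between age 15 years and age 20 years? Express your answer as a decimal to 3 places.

This is the probability of reaching 15 but not 20, conditional on being alive at 10: (l(15) − l(20)) / l(10).
= (3,565 − 1,487) / 7,445 = 2,078 / 7,445 = 0.279113.

0.279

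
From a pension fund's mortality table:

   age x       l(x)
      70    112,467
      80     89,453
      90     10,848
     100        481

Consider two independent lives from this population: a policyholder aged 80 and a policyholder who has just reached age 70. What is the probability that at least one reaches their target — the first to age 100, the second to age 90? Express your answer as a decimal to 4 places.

0.1013

p₁ = l(100)/l(80) = 481/89,453 = 0.005377; p₂ = l(90)/l(70) = 10,848/112,467 = 0.096455.
P(at least one) = 1 − (1−p₁)(1−p₂) = 1 − 0.994623 × 0.903545 = 0.101313.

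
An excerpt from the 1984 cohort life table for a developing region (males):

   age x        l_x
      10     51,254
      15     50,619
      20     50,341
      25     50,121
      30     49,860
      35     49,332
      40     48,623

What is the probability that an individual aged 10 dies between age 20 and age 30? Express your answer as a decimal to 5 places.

0.00938

This is the probability of reaching 20 but not 30, conditional on being alive at 10: (l_20 − l_30) / l_10.
= (50,341 − 49,860) / 51,254 = 481 / 51,254 = 0.009385.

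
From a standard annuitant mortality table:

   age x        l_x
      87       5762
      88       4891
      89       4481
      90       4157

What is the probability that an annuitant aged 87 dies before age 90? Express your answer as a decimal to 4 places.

0.2785

P(die before 90 | alive at 87) = 1 − l_90/l_87 = 1 − 4157/5762 = (1605)/5762 = 0.278549.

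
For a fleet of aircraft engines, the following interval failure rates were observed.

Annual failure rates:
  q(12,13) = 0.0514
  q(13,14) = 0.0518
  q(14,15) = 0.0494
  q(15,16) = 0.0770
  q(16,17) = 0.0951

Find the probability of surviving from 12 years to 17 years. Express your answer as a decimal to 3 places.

The overall survival probability is (1 − 0.0514) × (1 − 0.0518) × (1 − 0.0494) × (1 − 0.0770) × (1 − 0.0951).
= 0.9486 × 0.9482 × 0.9506 × 0.9230 × 0.9049 = 0.714140.

0.714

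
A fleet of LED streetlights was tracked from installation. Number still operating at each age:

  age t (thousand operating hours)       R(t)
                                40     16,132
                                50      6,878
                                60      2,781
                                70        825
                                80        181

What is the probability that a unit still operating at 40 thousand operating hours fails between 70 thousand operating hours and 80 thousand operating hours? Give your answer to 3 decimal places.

This is the probability of reaching 70 but not 80, conditional on being operational at 40: (R(70) − R(80)) / R(40).
= (825 − 181) / 16,132 = 644 / 16,132 = 0.039921.

0.040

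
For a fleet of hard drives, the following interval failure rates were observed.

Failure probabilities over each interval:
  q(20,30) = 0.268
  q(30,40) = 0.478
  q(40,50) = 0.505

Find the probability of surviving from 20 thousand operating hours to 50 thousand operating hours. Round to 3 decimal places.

0.189

Chaining the interval survival probabilities: (1 − 0.268) × (1 − 0.478) × (1 − 0.505).
= 0.732 × 0.522 × 0.495 = 0.189141.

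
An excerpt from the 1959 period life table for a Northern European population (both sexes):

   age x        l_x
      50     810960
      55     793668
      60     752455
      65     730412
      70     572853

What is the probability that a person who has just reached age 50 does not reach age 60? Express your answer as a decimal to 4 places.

P(die before 60 | alive at 50) = 1 − l_60/l_50 = 1 − 752455/810960 = (58505)/810960 = 0.072143.

0.0721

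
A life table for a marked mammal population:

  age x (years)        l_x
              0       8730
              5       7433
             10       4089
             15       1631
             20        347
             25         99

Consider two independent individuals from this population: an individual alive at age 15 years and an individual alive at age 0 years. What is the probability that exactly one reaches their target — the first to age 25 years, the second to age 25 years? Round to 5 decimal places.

p₁ = l_25/l_15 = 99/1631 = 0.060699; p₂ = l_25/l_0 = 99/8730 = 0.011340.
P(exactly one) = p₁(1−p₂) + (1−p₁)p₂ = 0.060011 + 0.010652 = 0.070662.

0.07066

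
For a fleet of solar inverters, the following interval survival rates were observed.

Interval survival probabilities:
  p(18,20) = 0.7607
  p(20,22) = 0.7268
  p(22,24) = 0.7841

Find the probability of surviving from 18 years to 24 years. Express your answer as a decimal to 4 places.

P(survive 18→24) = 0.7607 × 0.7268 × 0.7841.
= 0.433511.

0.4335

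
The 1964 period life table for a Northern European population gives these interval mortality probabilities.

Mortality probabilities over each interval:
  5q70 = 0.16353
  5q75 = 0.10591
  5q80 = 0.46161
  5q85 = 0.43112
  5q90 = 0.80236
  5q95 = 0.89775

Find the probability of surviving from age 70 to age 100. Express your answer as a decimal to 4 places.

30p70 = (1 − 0.16353) × (1 − 0.10591) × (1 − 0.46161) × (1 − 0.43112) × (1 − 0.80236) × (1 − 0.89775).
= 0.83647 × 0.89409 × 0.53839 × 0.56888 × 0.19764 × 0.10225 = 0.004629.

0.0046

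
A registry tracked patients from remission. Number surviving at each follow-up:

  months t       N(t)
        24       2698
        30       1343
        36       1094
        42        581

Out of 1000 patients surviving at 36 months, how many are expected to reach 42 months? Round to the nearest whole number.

The relevant probability is 581/1094 = 0.531079.
Expected number = 1000 × 0.531079 = 531.

531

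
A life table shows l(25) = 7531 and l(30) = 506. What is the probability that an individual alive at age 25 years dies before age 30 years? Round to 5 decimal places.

0.93281

P(die before 30 | alive at 25) = 1 − l(30)/l(25) = 1 − 506/7531 = (7025)/7531 = 0.932811.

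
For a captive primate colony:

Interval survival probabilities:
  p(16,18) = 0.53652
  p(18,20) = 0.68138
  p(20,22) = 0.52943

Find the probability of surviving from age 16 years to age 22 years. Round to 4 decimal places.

P(survive 16→22) = 0.53652 × 0.68138 × 0.52943.
= 0.193546.

0.1935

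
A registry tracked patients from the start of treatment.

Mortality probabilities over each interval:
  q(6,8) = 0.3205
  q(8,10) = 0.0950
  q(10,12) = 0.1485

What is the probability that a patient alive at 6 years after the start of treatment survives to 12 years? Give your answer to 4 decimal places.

0.5236

The overall survival probability is (1 − 0.3205) × (1 − 0.0950) × (1 − 0.1485).
= 0.6795 × 0.9050 × 0.8515 = 0.523628.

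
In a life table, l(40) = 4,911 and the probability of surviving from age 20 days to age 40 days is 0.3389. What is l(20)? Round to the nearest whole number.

l(20) = l(40) / p = 4,911 / 0.3389 = 14491.

14491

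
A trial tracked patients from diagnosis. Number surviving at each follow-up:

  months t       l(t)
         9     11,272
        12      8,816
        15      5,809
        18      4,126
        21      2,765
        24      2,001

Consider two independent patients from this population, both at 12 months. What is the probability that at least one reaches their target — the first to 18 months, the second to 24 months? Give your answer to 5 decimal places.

0.58876

p₁ = l(18)/l(12) = 4,126/8,816 = 0.468013; p₂ = l(24)/l(12) = 2,001/8,816 = 0.226974.
P(at least one) = 1 − (1−p₁)(1−p₂) = 1 − 0.531987 × 0.773026 = 0.588760.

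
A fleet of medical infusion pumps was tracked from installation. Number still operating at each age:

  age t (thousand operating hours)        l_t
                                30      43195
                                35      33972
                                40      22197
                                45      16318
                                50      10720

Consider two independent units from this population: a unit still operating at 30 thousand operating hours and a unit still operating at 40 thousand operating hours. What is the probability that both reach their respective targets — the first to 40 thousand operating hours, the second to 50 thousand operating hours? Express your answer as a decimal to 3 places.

0.248

p₁ = l_40/l_30 = 22197/43195 = 0.513879; p₂ = l_50/l_40 = 10720/22197 = 0.482948.
P(both) = p₁ × p₂ = 0.513879 × 0.482948 = 0.248177.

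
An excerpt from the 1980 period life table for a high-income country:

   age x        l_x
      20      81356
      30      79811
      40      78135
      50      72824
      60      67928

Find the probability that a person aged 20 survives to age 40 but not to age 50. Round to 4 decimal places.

0.0653

We want 20|10q20 = (l_40 − l_50)/l_20.
This is the probability of reaching 40 but not 50, conditional on being alive at 20: (l_40 − l_50) / l_20.
= (78135 − 72824) / 81356 = 5311 / 81356 = 0.065281.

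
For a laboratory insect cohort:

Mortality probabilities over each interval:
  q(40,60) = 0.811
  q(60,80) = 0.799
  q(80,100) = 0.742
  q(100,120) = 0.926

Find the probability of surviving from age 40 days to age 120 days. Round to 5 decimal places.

The overall survival probability is (1 − 0.811) × (1 − 0.799) × (1 − 0.742) × (1 − 0.926).
= 0.189 × 0.201 × 0.258 × 0.074 = 0.000725.

0.00073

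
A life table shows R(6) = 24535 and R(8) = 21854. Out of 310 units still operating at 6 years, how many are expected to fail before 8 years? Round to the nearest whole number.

The relevant probability is 1 − 21854/24535 = 0.109272.
Expected number = 310 × 0.109272 = 34.

34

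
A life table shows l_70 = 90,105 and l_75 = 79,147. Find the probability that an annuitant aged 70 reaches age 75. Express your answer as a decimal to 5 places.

0.87839

We want 5p70 = l_75/l_70.
The conditional survival probability is l_75/l_70 = 79,147/90,105 = 0.878386.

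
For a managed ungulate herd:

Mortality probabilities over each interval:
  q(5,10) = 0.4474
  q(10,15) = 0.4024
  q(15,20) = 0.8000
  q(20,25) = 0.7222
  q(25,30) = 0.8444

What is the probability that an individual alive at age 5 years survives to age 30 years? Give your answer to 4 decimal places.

0.0029

P(survive 5→30) = (1 − 0.4474) × (1 − 0.4024) × (1 − 0.8000) × (1 − 0.7222) × (1 − 0.8444).
= 0.5526 × 0.5976 × 0.2000 × 0.2778 × 0.1556 = 0.002855.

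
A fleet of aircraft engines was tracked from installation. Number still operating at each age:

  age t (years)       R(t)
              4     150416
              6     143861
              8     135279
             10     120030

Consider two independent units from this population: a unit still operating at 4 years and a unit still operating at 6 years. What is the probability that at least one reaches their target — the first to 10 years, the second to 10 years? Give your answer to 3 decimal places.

0.967

p₁ = R(10)/R(4) = 120030/150416 = 0.797987; p₂ = R(10)/R(6) = 120030/143861 = 0.834347.
P(at least one) = 1 − (1−p₁)(1−p₂) = 1 − 0.202013 × 0.165653 = 0.966536.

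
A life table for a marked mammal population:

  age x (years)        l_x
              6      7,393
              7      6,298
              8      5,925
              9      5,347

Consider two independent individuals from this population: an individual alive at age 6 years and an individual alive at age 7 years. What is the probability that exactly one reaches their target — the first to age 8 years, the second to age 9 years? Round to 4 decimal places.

0.2896

p₁ = l_8/l_6 = 5,925/7,393 = 0.801434; p₂ = l_9/l_7 = 5,347/6,298 = 0.849000.
P(exactly one) = p₁(1−p₂) + (1−p₁)p₂ = 0.121017 + 0.168583 = 0.289599.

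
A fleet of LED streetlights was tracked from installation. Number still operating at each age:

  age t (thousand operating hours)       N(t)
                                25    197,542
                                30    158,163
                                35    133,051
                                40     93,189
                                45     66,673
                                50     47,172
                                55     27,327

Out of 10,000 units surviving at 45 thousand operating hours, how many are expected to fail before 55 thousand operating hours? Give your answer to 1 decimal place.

The relevant probability is 1 − 27,327/66,673 = 0.590134.
Expected number = 10,000 × 0.590134 = 5901.3.

5901.3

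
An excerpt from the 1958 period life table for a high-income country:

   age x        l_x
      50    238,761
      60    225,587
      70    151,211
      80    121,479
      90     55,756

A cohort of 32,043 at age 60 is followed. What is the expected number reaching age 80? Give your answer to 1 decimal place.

The relevant probability is 121,479/225,587 = 0.538502.
Expected number = 32,043 × 0.538502 = 17255.2.

17255.2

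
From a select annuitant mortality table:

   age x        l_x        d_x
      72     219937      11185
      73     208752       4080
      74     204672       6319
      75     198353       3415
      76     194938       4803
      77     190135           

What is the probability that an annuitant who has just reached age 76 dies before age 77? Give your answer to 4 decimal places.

P(die before 77 | alive at 76) = 1 − l_77/l_76 = 1 − 190135/194938 = (4803)/194938 = 0.024639.

0.0246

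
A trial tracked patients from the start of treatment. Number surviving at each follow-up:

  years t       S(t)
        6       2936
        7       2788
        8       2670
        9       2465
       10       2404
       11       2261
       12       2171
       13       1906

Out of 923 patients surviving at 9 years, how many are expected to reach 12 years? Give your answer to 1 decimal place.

812.9

The relevant probability is 2171/2465 = 0.880730.
Expected number = 923 × 0.880730 = 812.9.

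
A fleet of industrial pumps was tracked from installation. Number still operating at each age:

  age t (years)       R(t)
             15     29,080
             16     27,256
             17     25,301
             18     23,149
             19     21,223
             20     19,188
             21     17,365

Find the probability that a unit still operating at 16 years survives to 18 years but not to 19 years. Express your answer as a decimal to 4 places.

0.0707

This is the probability of reaching 18 but not 19, conditional on being operational at 16: (R(18) − R(19)) / R(16).
= (23,149 − 21,223) / 27,256 = 1,926 / 27,256 = 0.070663.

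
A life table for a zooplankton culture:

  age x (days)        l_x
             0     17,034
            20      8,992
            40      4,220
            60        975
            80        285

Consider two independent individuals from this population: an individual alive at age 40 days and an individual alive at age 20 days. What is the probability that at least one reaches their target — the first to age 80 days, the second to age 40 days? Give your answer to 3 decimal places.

0.505

p₁ = l_80/l_40 = 285/4,220 = 0.067536; p₂ = l_40/l_20 = 4,220/8,992 = 0.469306.
P(at least one) = 1 − (1−p₁)(1−p₂) = 1 − 0.932464 × 0.530694 = 0.505147.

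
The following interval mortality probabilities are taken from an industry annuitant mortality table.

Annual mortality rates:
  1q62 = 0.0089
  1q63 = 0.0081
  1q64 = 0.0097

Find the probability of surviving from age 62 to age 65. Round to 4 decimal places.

Survival from 62 to 65 is the product of surviving each interval: (1 − 0.0089) × (1 − 0.0081) × (1 − 0.0097).
= 0.9911 × 0.9919 × 0.9903 = 0.973536.

0.9735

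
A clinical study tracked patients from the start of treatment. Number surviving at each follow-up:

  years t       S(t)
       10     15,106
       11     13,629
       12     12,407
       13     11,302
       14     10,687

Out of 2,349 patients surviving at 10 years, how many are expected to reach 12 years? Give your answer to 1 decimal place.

The relevant probability is 12,407/15,106 = 0.821329.
Expected number = 2,349 × 0.821329 = 1929.3.

1929.3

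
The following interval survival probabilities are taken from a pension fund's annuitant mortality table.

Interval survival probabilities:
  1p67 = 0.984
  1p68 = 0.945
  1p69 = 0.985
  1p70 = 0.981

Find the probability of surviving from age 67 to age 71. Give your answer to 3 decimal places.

0.899

Survival from 67 to 71 is the product of surviving each interval: 0.984 × 0.945 × 0.985 × 0.981.
= 0.898529.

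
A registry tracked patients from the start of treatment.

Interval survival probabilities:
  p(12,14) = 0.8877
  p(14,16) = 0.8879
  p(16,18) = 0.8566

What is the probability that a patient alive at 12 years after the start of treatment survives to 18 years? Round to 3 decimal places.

Chaining the interval survival probabilities: 0.8877 × 0.8879 × 0.8566.
= 0.675163.

0.675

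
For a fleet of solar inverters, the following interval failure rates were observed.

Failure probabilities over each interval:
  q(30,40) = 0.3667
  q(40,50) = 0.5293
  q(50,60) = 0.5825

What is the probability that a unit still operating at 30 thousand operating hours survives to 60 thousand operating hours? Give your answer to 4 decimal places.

P(survive 30→60) = (1 − 0.3667) × (1 − 0.5293) × (1 − 0.5825).
= 0.6333 × 0.4707 × 0.4175 = 0.124454.

0.1245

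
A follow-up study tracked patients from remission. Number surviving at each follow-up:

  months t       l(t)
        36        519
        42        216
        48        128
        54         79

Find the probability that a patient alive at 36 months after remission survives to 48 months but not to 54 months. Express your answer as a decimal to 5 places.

This is the probability of reaching 48 but not 54, conditional on being alive at 36: (l(48) − l(54)) / l(36).
= (128 − 79) / 519 = 49 / 519 = 0.094412.

0.09441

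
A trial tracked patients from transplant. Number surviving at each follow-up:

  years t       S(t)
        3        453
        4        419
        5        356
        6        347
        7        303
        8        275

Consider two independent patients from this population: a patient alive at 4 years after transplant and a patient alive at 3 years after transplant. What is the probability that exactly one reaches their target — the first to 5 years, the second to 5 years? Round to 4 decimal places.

0.3001

p₁ = S(5)/S(4) = 356/419 = 0.849642; p₂ = S(5)/S(3) = 356/453 = 0.785872.
P(exactly one) = p₁(1−p₂) + (1−p₁)p₂ = 0.181932 + 0.118162 = 0.300094.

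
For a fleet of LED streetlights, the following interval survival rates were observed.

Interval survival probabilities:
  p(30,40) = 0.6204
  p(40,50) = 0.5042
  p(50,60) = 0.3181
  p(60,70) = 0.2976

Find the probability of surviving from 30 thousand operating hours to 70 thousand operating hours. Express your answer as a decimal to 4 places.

0.0296

Chaining the interval survival probabilities: 0.6204 × 0.5042 × 0.3181 × 0.2976.
= 0.029612.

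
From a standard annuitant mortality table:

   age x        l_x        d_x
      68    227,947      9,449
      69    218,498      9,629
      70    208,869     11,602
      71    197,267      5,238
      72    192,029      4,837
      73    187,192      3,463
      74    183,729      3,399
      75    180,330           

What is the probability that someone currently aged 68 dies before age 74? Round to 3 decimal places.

0.194

P(die before 74 | alive at 68) = 1 − l_74/l_68 = 1 − 183,729/227,947 = (44,218)/227,947 = 0.193984.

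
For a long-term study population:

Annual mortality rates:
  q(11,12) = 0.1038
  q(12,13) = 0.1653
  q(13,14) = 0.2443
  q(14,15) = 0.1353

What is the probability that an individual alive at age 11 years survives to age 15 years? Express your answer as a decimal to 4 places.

The overall survival probability is (1 − 0.1038) × (1 − 0.1653) × (1 − 0.2443) × (1 − 0.1353).
= 0.8962 × 0.8347 × 0.7557 × 0.8647 = 0.488821.

0.4888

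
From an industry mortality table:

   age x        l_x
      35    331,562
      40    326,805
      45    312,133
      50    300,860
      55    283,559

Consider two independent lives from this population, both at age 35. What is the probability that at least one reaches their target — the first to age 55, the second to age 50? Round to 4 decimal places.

p₁ = l_55/l_35 = 283,559/331,562 = 0.855222; p₂ = l_50/l_35 = 300,860/331,562 = 0.907402.
P(at least one) = 1 − (1−p₁)(1−p₂) = 1 − 0.144778 × 0.092598 = 0.986594.

0.9866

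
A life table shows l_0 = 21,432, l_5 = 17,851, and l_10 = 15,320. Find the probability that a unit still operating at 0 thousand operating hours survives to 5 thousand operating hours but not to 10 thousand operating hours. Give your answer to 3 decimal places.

This is the probability of reaching 5 but not 10, conditional on being operational at 0: (l_5 − l_10) / l_0.
= (17,851 − 15,320) / 21,432 = 2,531 / 21,432 = 0.118094.

0.118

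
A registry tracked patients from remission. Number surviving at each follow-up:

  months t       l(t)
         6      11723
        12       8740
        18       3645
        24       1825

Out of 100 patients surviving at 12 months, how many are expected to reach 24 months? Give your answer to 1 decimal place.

The relevant probability is 1825/8740 = 0.208810.
Expected number = 100 × 0.208810 = 20.9.

20.9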